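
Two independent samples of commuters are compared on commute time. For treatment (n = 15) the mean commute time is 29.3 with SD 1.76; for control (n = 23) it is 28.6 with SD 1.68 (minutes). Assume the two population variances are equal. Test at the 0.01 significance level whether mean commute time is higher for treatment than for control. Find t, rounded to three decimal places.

Let group 1 = treatment, group 2 = control. H0: μ_1 = μ_2; H1: μ_1 > μ_2 (two-sample pooled-variance t-test, right-tailed).
s_p² = [(15−1)·1.76² + (23−1)·1.68²]/(15+23−2) = 2.92942
t = (29.3 − 28.6)/√[2.92942·(1/15 + 1/23)] = 1.232
df = n₁ + n₂ − 2 = 36
p-value = P(T ≥ 1.232) ≈ 0.1129
Since p ≈ 0.1129 > α = 0.01, fail to reject H0; the data do not provide sufficient evidence against H0.

1.232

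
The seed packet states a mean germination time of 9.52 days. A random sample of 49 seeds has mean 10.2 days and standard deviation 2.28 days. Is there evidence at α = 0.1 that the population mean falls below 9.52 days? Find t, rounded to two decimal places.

H0: μ = 9.52; H1: μ < 9.52 (one-sample t-test, left-tailed).
t = (x̄ − μ₀)/(s/√n) = (10.2 − 9.52)/(2.28/√49) = 2.09
df = n − 1 = 48
p-value = P(T ≤ 2.09) ≈ 0.9789
Since p ≈ 0.9789 > α = 0.1, fail to reject H0; the data do not provide sufficient evidence against H0.

2.09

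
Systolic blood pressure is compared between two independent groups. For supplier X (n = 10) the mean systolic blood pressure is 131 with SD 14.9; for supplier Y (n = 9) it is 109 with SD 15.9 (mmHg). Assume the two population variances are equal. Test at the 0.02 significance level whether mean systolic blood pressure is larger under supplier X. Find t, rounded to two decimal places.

Let group 1 = supplier X, group 2 = supplier Y. H0: μ_1 = μ_2; H1: μ_1 > μ_2 (two-sample pooled-variance t-test, right-tailed).
s_p² = [(10−1)·14.9² + (9−1)·15.9²]/(10+9−2) = 236.504
t = (131 − 109)/√[236.504·(1/10 + 1/9)] = 3.11
df = n₁ + n₂ − 2 = 17
p-value = P(T ≥ 3.11) ≈ 0.0032
Since p ≈ 0.0032 < α = 0.02, reject H0; the evidence is statistically significant.

3.11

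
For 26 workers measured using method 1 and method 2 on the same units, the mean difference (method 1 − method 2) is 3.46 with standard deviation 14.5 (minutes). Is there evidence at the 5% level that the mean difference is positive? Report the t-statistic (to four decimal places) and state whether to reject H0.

t = 1.2167; fail to reject H0

H0: μ_d = 0; H1: μ_d > 0 (paired t-test on the differences, right-tailed).
t = d̄/(s_d/√n) = 3.46/(14.5/√26) = 1.2167
df = n − 1 = 25
p-value = P(T ≥ 1.2167) ≈ 0.1175
Since p ≈ 0.1175 > α = 0.05, fail to reject H0; the evidence is not statistically significant.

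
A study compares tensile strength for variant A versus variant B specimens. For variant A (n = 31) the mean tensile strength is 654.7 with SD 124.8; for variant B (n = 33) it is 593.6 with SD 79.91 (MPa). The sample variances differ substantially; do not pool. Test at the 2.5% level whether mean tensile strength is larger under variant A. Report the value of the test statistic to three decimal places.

2.316

Let group 1 = variant A, group 2 = variant B. H0: μ_1 = μ_2; H1: μ_1 > μ_2 (Welch's two-sample t-test, right-tailed).
t = (x̄_1 − x̄_2)/√(s_1²/n_1 + s_2²/n_2) = (654.7 − 593.6)/√(124.8²/31 + 79.91²/33) = 2.316
Welch–Satterthwaite df ≈ 50.53
p-value = P(T ≥ 2.316) ≈ 0.012
Since p ≈ 0.012 < α = 0.025, reject H0; the data support H1.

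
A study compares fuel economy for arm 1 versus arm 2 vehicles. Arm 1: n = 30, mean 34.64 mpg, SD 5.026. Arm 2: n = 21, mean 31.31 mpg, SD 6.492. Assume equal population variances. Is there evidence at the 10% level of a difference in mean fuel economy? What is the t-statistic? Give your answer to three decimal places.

2.064

Let group 1 = arm 1, group 2 = arm 2. H0: μ_1 = μ_2; H1: μ_1 ≠ μ_2 (two-sample pooled-variance t-test, two-sided).
s_p² = [(30−1)·5.026² + (21−1)·6.492²]/(30+21−2) = 32.1527
t = (34.64 − 31.31)/√[32.1527·(1/30 + 1/21)] = 2.064
df = n₁ + n₂ − 2 = 49
Two-sided p-value ≈ 0.0443
Since p ≈ 0.0443 < α = 0.1, reject H0; the evidence is statistically significant.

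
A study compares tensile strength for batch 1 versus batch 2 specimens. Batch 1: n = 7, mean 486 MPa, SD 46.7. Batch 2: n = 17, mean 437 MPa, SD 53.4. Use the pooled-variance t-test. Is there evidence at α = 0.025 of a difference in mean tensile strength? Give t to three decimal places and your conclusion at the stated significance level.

Let group 1 = batch 1, group 2 = batch 2. H0: μ_1 = μ_2; H1: μ_1 ≠ μ_2 (two-sample pooled-variance t-test, two-sided).
s_p² = [(7−1)·46.7² + (17−1)·53.4²]/(7+17−2) = 2668.65
t = (486 − 437)/√[2668.65·(1/7 + 1/17)] = 2.112
df = n₁ + n₂ − 2 = 22
Two-sided p-value ≈ 0.0463
Since p ≈ 0.0463 > α = 0.025, fail to reject H0; the evidence is not statistically significant.

t = 2.112; fail to reject H0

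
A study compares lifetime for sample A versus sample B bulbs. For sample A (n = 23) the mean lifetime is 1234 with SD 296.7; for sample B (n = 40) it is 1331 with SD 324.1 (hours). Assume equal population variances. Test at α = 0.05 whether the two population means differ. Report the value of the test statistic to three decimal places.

-1.179

Let group 1 = sample A, group 2 = sample B. H0: μ_1 = μ_2; H1: μ_1 ≠ μ_2 (two-sample pooled-variance t-test, two-sided).
s_p² = [(23−1)·296.7² + (40−1)·324.1²]/(23+40−2) = 98906.1
t = (1234 − 1331)/√[98906.1·(1/23 + 1/40)] = -1.179
df = n₁ + n₂ − 2 = 61
Two-sided p-value ≈ 0.2431
Since p ≈ 0.2431 > α = 0.05, fail to reject H0; the data do not provide sufficient evidence against H0.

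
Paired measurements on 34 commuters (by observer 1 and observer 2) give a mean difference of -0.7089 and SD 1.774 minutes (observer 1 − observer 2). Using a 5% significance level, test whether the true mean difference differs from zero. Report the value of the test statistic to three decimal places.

H0: μ_d = 0; H1: μ_d ≠ 0 (paired t-test on the differences, two-sided).
t = d̄/(s_d/√n) = -0.7089/(1.774/√34) = -2.330
df = n − 1 = 33
Two-sided p-value ≈ 0.0261
Since p ≈ 0.0261 < α = 0.05, reject H0; the data support H1.

-2.330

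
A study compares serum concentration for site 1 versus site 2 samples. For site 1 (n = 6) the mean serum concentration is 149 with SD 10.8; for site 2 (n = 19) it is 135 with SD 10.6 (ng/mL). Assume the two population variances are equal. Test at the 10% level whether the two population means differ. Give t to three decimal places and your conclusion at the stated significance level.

t = 2.809; reject H0

Let group 1 = site 1, group 2 = site 2. H0: μ_1 = μ_2; H1: μ_1 ≠ μ_2 (two-sample pooled-variance t-test, two-sided).
s_p² = [(6−1)·10.8² + (19−1)·10.6²]/(6+19−2) = 113.29
t = (149 − 135)/√[113.29·(1/6 + 1/19)] = 2.809
df = n₁ + n₂ − 2 = 23
Two-sided p-value ≈ 0.010
Since p ≈ 0.010 < α = 0.1, reject H0; the evidence is statistically significant.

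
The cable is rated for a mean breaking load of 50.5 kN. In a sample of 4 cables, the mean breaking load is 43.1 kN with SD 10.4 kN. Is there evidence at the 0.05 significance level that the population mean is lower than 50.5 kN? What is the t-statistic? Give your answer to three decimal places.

H0: μ = 50.5; H1: μ < 50.5 (one-sample t-test, left-tailed).
t = (x̄ − μ₀)/(s/√n) = (43.1 − 50.5)/(10.4/√4) = -1.423
df = n − 1 = 3
p-value = P(T ≤ -1.423) ≈ 0.125
Since p ≈ 0.125 > α = 0.05, fail to reject H0; the evidence is not statistically significant.

-1.423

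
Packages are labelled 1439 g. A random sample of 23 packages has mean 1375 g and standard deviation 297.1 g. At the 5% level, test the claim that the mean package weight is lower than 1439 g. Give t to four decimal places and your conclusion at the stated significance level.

t = -1.0331; fail to reject H0

H0: μ = 1439; H1: μ < 1439 (one-sample t-test, left-tailed).
t = (x̄ − μ₀)/(s/√n) = (1375 − 1439)/(297.1/√23) = -1.0331
df = n − 1 = 22
p-value = P(T ≤ -1.0331) ≈ 0.1564
Since p ≈ 0.1564 > α = 0.05, fail to reject H0; the data do not provide sufficient evidence against H0.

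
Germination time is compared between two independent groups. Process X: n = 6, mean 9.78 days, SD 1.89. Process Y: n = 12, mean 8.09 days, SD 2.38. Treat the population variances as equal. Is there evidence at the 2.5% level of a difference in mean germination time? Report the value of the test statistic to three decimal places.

1.510

Let group 1 = process X, group 2 = process Y. H0: μ_1 = μ_2; H1: μ_1 ≠ μ_2 (two-sample pooled-variance t-test, two-sided).
s_p² = [(6−1)·1.89² + (12−1)·2.38²]/(6+12−2) = 5.01056
t = (9.78 − 8.09)/√[5.01056·(1/6 + 1/12)] = 1.510
df = n₁ + n₂ − 2 = 16
Two-sided p-value ≈ 0.151
Since p ≈ 0.151 > α = 0.025, fail to reject H0; the evidence is not statistically significant.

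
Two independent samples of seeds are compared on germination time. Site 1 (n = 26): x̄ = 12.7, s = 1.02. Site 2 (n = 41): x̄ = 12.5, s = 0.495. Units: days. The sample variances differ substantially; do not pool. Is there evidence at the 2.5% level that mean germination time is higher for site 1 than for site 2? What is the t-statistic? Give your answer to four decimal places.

Let group 1 = site 1, group 2 = site 2. H0: μ_1 = μ_2; H1: μ_1 > μ_2 (Welch's two-sample t-test, right-tailed).
t = (x̄_1 − x̄_2)/√(s_1²/n_1 + s_2²/n_2) = (12.7 − 12.5)/√(1.02²/26 + 0.495²/41) = 0.9326
Welch–Satterthwaite df ≈ 32.57
p-value = P(T ≥ 0.9326) ≈ 0.1789
Since p ≈ 0.1789 > α = 0.025, fail to reject H0; the evidence is not statistically significant.

0.9326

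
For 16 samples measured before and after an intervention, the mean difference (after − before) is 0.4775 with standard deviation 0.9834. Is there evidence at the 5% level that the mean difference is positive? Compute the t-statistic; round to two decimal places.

1.94

H0: μ_d = 0; H1: μ_d > 0 (paired t-test on the differences, right-tailed).
t = d̄/(s_d/√n) = 0.4775/(0.9834/√16) = 1.94
df = n − 1 = 15
p-value = P(T ≥ 1.94) ≈ 0.0356
Since p ≈ 0.0356 < α = 0.05, reject H0; the evidence is statistically significant.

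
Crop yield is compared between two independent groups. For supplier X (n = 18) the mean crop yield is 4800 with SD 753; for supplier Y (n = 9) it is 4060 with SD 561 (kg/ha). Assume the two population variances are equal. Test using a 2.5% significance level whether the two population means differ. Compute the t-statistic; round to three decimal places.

2.599

Let group 1 = supplier X, group 2 = supplier Y. H0: μ_1 = μ_2; H1: μ_1 ≠ μ_2 (two-sample pooled-variance t-test, two-sided).
s_p² = [(18−1)·753² + (9−1)·561²]/(18+9−2) = 486277
t = (4800 − 4060)/√[486277·(1/18 + 1/9)] = 2.599
df = n₁ + n₂ − 2 = 25
Two-sided p-value ≈ 0.0154
Since p ≈ 0.0154 < α = 0.025, reject H0; the evidence is statistically significant.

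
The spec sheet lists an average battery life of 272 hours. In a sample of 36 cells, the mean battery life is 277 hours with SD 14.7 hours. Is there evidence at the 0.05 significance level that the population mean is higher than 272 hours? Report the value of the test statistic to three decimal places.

2.041

H0: μ = 272; H1: μ > 272 (one-sample t-test, right-tailed).
t = (x̄ − μ₀)/(s/√n) = (277 − 272)/(14.7/√36) = 2.041
df = n − 1 = 35
p-value = P(T ≥ 2.041) ≈ 0.0244
Since p ≈ 0.0244 < α = 0.05, reject H0; the evidence is statistically significant.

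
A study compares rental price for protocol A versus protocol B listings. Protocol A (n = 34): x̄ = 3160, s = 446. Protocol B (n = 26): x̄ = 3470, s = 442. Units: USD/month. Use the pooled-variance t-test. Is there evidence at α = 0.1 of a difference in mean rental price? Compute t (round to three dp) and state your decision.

t = -2.678; reject H0

Let group 1 = protocol A, group 2 = protocol B. H0: μ_1 = μ_2; H1: μ_1 ≠ μ_2 (two-sample pooled-variance t-test, two-sided).
s_p² = [(34−1)·446² + (26−1)·442²]/(34+26−2) = 197385
t = (3160 − 3470)/√[197385·(1/34 + 1/26)] = -2.678
df = n₁ + n₂ − 2 = 58
Two-sided p-value ≈ 0.0096
Since p ≈ 0.0096 < α = 0.1, reject H0; the data support H1.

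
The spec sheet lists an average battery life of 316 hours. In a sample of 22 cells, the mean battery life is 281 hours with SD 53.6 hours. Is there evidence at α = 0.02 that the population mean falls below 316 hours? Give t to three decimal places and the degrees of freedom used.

t = -3.063, df = 21

H0: μ = 316; H1: μ < 316 (one-sample t-test, left-tailed).
t = (x̄ − μ₀)/(s/√n) = (281 − 316)/(53.6/√22) = -3.063
df = n − 1 = 21
p-value = P(T ≤ -3.063) ≈ 0.0030
Since p ≈ 0.0030 < α = 0.02, reject H0; the evidence is statistically significant.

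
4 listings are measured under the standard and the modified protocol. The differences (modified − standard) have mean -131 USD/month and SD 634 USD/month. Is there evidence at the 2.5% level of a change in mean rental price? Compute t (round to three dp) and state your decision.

H0: μ_d = 0; H1: μ_d ≠ 0 (paired t-test on the differences, two-sided).
t = d̄/(s_d/√n) = -131/(634/√4) = -0.413
df = n − 1 = 3
Two-sided p-value ≈ 0.707
Since p ≈ 0.707 > α = 0.025, fail to reject H0; the evidence is not statistically significant.

t = -0.413; fail to reject H0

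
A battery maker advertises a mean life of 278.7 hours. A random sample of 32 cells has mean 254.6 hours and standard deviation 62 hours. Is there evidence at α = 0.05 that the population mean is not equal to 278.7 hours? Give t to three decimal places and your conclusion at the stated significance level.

t = -2.199; reject H0

H0: μ = 278.7; H1: μ ≠ 278.7 (one-sample t-test, two-sided).
t = (x̄ − μ₀)/(s/√n) = (254.6 − 278.7)/(62/√32) = -2.199
df = n − 1 = 31
Two-sided p-value ≈ 0.035
Since p ≈ 0.035 < α = 0.05, reject H0; the evidence is statistically significant.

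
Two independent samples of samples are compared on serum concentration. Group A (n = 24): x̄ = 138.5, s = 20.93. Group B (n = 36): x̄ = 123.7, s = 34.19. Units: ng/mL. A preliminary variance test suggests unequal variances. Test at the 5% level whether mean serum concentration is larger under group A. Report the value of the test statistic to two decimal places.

Let group 1 = group A, group 2 = group B. H0: μ_1 = μ_2; H1: μ_1 > μ_2 (Welch's two-sample t-test, right-tailed).
t = (x̄_1 − x̄_2)/√(s_1²/n_1 + s_2²/n_2) = (138.5 − 123.7)/√(20.93²/24 + 34.19²/36) = 2.08
Welch–Satterthwaite df ≈ 57.68
p-value = P(T ≥ 2.08) ≈ 0.0211
Since p ≈ 0.0211 < α = 0.05, reject H0; the evidence is statistically significant.

2.08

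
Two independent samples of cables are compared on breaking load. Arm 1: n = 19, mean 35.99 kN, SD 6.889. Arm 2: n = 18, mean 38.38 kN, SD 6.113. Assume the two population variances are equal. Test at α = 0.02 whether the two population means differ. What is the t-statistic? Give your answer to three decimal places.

Let group 1 = arm 1, group 2 = arm 2. H0: μ_1 = μ_2; H1: μ_1 ≠ μ_2 (two-sample pooled-variance t-test, two-sided).
s_p² = [(19−1)·6.889² + (18−1)·6.113²]/(19+18−2) = 42.5577
t = (35.99 − 38.38)/√[42.5577·(1/19 + 1/18)] = -1.114
df = n₁ + n₂ − 2 = 35
Two-sided p-value ≈ 0.273
Since p ≈ 0.273 > α = 0.02, fail to reject H0; the data do not provide sufficient evidence against H0.

-1.114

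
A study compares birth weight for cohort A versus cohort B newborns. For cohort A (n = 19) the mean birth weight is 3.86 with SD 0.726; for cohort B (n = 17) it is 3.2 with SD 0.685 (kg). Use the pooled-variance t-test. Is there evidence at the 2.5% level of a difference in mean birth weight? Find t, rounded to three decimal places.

Let group 1 = cohort A, group 2 = cohort B. H0: μ_1 = μ_2; H1: μ_1 ≠ μ_2 (two-sample pooled-variance t-test, two-sided).
s_p² = [(19−1)·0.726² + (17−1)·0.685²]/(19+17−2) = 0.499852
t = (3.86 − 3.2)/√[0.499852·(1/19 + 1/17)] = 2.796
df = n₁ + n₂ − 2 = 34
Two-sided p-value ≈ 0.008
Since p ≈ 0.008 < α = 0.025, reject H0; the evidence is statistically significant.

2.796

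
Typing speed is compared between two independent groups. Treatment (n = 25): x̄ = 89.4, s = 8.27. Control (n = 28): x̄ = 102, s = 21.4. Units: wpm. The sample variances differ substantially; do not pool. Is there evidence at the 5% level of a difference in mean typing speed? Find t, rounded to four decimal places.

Let group 1 = treatment, group 2 = control. H0: μ_1 = μ_2; H1: μ_1 ≠ μ_2 (Welch's two-sample t-test, two-sided).
t = (x̄_1 − x̄_2)/√(s_1²/n_1 + s_2²/n_2) = (89.4 − 102)/√(8.27²/25 + 21.4²/28) = -2.8837
Welch–Satterthwaite df ≈ 35.67
Two-sided p-value ≈ 0.0066
Since p ≈ 0.0066 < α = 0.05, reject H0; the evidence is statistically significant.

-2.8837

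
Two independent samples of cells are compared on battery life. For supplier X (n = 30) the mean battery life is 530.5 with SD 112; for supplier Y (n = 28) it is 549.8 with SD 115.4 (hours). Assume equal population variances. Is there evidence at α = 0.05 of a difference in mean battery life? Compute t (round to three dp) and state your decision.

t = -0.646; fail to reject H0

Let group 1 = supplier X, group 2 = supplier Y. H0: μ_1 = μ_2; H1: μ_1 ≠ μ_2 (two-sample pooled-variance t-test, two-sided).
s_p² = [(30−1)·112² + (28−1)·115.4²]/(30+28−2) = 12916.8
t = (530.5 − 549.8)/√[12916.8·(1/30 + 1/28)] = -0.646
df = n₁ + n₂ − 2 = 56
Two-sided p-value ≈ 0.521
Since p ≈ 0.521 > α = 0.05, fail to reject H0; the evidence is not statistically significant.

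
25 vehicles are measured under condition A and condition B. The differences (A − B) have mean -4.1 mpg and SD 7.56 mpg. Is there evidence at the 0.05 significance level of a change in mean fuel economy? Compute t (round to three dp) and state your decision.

t = -2.712; reject H0

H0: μ_d = 0; H1: μ_d ≠ 0 (paired t-test on the differences, two-sided).
t = d̄/(s_d/√n) = -4.1/(7.56/√25) = -2.712
df = n − 1 = 24
Two-sided p-value ≈ 0.012
Since p ≈ 0.012 < α = 0.05, reject H0; the data support H1.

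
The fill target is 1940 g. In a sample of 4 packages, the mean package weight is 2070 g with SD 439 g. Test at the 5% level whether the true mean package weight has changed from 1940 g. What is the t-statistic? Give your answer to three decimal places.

H0: μ = 1940; H1: μ ≠ 1940 (one-sample t-test, two-sided).
t = (x̄ − μ₀)/(s/√n) = (2070 − 1940)/(439/√4) = 0.592
df = n − 1 = 3
Two-sided p-value ≈ 0.5954
Since p ≈ 0.5954 > α = 0.05, fail to reject H0; the data do not provide sufficient evidence against H0.

0.592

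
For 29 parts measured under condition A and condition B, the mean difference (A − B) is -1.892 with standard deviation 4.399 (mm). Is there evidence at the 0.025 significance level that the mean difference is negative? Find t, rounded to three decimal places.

-2.316

H0: μ_d = 0; H1: μ_d < 0 (paired t-test on the differences, left-tailed).
t = d̄/(s_d/√n) = -1.892/(4.399/√29) = -2.316
df = n − 1 = 28
p-value = P(T ≤ -2.316) ≈ 0.014
Since p ≈ 0.014 < α = 0.025, reject H0; the data support H1.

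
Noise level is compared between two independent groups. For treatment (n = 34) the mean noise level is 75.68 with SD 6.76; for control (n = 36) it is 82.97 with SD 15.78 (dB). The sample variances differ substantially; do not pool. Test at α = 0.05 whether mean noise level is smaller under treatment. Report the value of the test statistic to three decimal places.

Let group 1 = treatment, group 2 = control. H0: μ_1 = μ_2; H1: μ_1 < μ_2 (Welch's two-sample t-test, left-tailed).
t = (x̄_1 − x̄_2)/√(s_1²/n_1 + s_2²/n_2) = (75.68 − 82.97)/√(6.76²/34 + 15.78²/36) = -2.536
Welch–Satterthwaite df ≈ 48.00
p-value = P(T ≤ -2.536) ≈ 0.007
Since p ≈ 0.007 < α = 0.05, reject H0; the evidence is statistically significant.

-2.536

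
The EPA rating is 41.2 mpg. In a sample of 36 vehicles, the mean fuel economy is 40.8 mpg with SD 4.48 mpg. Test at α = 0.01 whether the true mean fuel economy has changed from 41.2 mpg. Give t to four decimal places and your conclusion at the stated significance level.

H0: μ = 41.2; H1: μ ≠ 41.2 (one-sample t-test, two-sided).
t = (x̄ − μ₀)/(s/√n) = (40.8 − 41.2)/(4.48/√36) = -0.5357
df = n − 1 = 35
Two-sided p-value ≈ 0.5955
Since p ≈ 0.5955 > α = 0.01, fail to reject H0; the data do not provide sufficient evidence against H0.

t = -0.5357; fail to reject H0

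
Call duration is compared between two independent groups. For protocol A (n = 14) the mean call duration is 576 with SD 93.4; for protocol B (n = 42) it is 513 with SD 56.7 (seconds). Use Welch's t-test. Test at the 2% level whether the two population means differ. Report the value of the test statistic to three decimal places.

2.382

Let group 1 = protocol A, group 2 = protocol B. H0: μ_1 = μ_2; H1: μ_1 ≠ μ_2 (Welch's two-sample t-test, two-sided).
t = (x̄_1 − x̄_2)/√(s_1²/n_1 + s_2²/n_2) = (576 − 513)/√(93.4²/14 + 56.7²/42) = 2.382
Welch–Satterthwaite df ≈ 16.31
Two-sided p-value ≈ 0.0297
Since p ≈ 0.0297 > α = 0.02, fail to reject H0; the data do not provide sufficient evidence against H0.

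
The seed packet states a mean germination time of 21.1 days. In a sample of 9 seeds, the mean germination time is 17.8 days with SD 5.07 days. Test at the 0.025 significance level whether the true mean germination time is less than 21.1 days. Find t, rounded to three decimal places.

-1.953

H0: μ = 21.1; H1: μ < 21.1 (one-sample t-test, left-tailed).
t = (x̄ − μ₀)/(s/√n) = (17.8 − 21.1)/(5.07/√9) = -1.953
df = n − 1 = 8
p-value = P(T ≤ -1.953) ≈ 0.043
Since p ≈ 0.043 > α = 0.025, fail to reject H0; the evidence is not statistically significant.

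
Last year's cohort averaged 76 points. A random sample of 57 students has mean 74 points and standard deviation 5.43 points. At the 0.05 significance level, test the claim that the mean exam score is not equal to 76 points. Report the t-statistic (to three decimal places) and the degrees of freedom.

H0: μ = 76; H1: μ ≠ 76 (one-sample t-test, two-sided).
t = (x̄ − μ₀)/(s/√n) = (74 − 76)/(5.43/√57) = -2.781
df = n − 1 = 56
Two-sided p-value ≈ 0.007
Since p ≈ 0.007 < α = 0.05, reject H0; the evidence is statistically significant.

t = -2.781, df = 56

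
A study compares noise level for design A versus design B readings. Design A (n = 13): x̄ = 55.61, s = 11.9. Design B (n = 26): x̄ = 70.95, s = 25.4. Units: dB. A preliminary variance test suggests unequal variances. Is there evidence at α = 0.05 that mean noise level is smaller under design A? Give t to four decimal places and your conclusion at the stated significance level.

Let group 1 = design A, group 2 = design B. H0: μ_1 = μ_2; H1: μ_1 < μ_2 (Welch's two-sample t-test, left-tailed).
t = (x̄_1 − x̄_2)/√(s_1²/n_1 + s_2²/n_2) = (55.61 − 70.95)/√(11.9²/13 + 25.4²/26) = -2.5671
Welch–Satterthwaite df ≈ 36.94
p-value = P(T ≤ -2.5671) ≈ 0.007
Since p ≈ 0.007 < α = 0.05, reject H0; the data support H1.

t = -2.5671; reject H0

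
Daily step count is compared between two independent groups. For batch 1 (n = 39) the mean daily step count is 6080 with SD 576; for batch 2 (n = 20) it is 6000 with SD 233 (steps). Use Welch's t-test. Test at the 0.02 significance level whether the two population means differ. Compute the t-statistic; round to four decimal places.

Let group 1 = batch 1, group 2 = batch 2. H0: μ_1 = μ_2; H1: μ_1 ≠ μ_2 (Welch's two-sample t-test, two-sided).
t = (x̄_1 − x̄_2)/√(s_1²/n_1 + s_2²/n_2) = (6080 − 6000)/√(576²/39 + 233²/20) = 0.7552
Welch–Satterthwaite df ≈ 54.93
Two-sided p-value ≈ 0.4534
Since p ≈ 0.4534 > α = 0.02, fail to reject H0; the evidence is not statistically significant.

0.7552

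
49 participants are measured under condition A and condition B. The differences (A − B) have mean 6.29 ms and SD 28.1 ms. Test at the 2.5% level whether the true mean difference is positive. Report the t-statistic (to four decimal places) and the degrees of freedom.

t = 1.5669, df = 48

H0: μ_d = 0; H1: μ_d > 0 (paired t-test on the differences, right-tailed).
t = d̄/(s_d/√n) = 6.29/(28.1/√49) = 1.5669
df = n − 1 = 48
p-value = P(T ≥ 1.5669) ≈ 0.0619
Since p ≈ 0.0619 > α = 0.025, fail to reject H0; the data do not provide sufficient evidence against H0.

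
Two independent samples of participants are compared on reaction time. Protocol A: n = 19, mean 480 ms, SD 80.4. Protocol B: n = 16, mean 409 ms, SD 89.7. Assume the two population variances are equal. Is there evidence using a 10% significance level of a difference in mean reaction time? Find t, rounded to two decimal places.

Let group 1 = protocol A, group 2 = protocol B. H0: μ_1 = μ_2; H1: μ_1 ≠ μ_2 (two-sample pooled-variance t-test, two-sided).
s_p² = [(19−1)·80.4² + (16−1)·89.7²]/(19+16−2) = 7183.22
t = (480 − 409)/√[7183.22·(1/19 + 1/16)] = 2.47
df = n₁ + n₂ − 2 = 33
Two-sided p-value ≈ 0.019
Since p ≈ 0.019 < α = 0.1, reject H0; the data support H1.

2.47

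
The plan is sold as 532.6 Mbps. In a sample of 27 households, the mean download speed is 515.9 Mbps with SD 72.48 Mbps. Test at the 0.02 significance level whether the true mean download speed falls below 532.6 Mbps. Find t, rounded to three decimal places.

-1.197

H0: μ = 532.6; H1: μ < 532.6 (one-sample t-test, left-tailed).
t = (x̄ − μ₀)/(s/√n) = (515.9 − 532.6)/(72.48/√27) = -1.197
df = n − 1 = 26
p-value = P(T ≤ -1.197) ≈ 0.1210
Since p ≈ 0.1210 > α = 0.02, fail to reject H0; the data do not provide sufficient evidence against H0.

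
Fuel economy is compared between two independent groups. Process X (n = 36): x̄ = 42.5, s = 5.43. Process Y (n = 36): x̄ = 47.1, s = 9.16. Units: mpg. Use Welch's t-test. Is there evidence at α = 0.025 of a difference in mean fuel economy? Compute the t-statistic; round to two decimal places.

-2.59

Let group 1 = process X, group 2 = process Y. H0: μ_1 = μ_2; H1: μ_1 ≠ μ_2 (Welch's two-sample t-test, two-sided).
t = (x̄_1 − x̄_2)/√(s_1²/n_1 + s_2²/n_2) = (42.5 − 47.1)/√(5.43²/36 + 9.16²/36) = -2.59
Welch–Satterthwaite df ≈ 56.89
Two-sided p-value ≈ 0.0121
Since p ≈ 0.0121 < α = 0.025, reject H0; the data support H1.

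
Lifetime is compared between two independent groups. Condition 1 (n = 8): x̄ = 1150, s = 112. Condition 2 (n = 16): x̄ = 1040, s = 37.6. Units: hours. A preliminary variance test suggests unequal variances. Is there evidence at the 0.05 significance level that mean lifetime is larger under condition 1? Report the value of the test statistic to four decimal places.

Let group 1 = condition 1, group 2 = condition 2. H0: μ_1 = μ_2; H1: μ_1 > μ_2 (Welch's two-sample t-test, right-tailed).
t = (x̄_1 − x̄_2)/√(s_1²/n_1 + s_2²/n_2) = (1150 − 1040)/√(112²/8 + 37.6²/16) = 2.7028
Welch–Satterthwaite df ≈ 7.80
p-value = P(T ≥ 2.7028) ≈ 0.0138
Since p ≈ 0.0138 < α = 0.05, reject H0; the evidence is statistically significant.

2.7028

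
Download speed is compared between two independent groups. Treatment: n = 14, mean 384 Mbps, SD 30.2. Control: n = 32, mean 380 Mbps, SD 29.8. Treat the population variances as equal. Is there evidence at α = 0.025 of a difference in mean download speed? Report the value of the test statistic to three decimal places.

0.417

Let group 1 = treatment, group 2 = control. H0: μ_1 = μ_2; H1: μ_1 ≠ μ_2 (two-sample pooled-variance t-test, two-sided).
s_p² = [(14−1)·30.2² + (32−1)·29.8²]/(14+32−2) = 895.131
t = (384 − 380)/√[895.131·(1/14 + 1/32)] = 0.417
df = n₁ + n₂ − 2 = 44
Two-sided p-value ≈ 0.679
Since p ≈ 0.679 > α = 0.025, fail to reject H0; the evidence is not statistically significant.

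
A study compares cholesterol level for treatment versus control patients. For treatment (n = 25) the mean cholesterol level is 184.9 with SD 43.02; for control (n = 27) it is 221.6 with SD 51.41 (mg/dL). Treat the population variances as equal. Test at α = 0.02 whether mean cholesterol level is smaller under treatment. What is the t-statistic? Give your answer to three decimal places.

-2.780

Let group 1 = treatment, group 2 = control. H0: μ_1 = μ_2; H1: μ_1 < μ_2 (two-sample pooled-variance t-test, left-tailed).
s_p² = [(25−1)·43.02² + (27−1)·51.41²]/(25+27−2) = 2262.7
t = (184.9 − 221.6)/√[2262.7·(1/25 + 1/27)] = -2.780
df = n₁ + n₂ − 2 = 50
p-value = P(T ≤ -2.780) ≈ 0.0038
Since p ≈ 0.0038 < α = 0.02, reject H0; the data support H1.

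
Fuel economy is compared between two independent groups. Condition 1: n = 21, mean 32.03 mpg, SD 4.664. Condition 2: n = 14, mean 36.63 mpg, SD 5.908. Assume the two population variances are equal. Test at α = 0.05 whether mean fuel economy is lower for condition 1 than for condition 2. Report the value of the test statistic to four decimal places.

-2.5689

Let group 1 = condition 1, group 2 = condition 2. H0: μ_1 = μ_2; H1: μ_1 < μ_2 (two-sample pooled-variance t-test, left-tailed).
s_p² = [(21−1)·4.664² + (14−1)·5.908²]/(21+14−2) = 26.9338
t = (32.03 − 36.63)/√[26.9338·(1/21 + 1/14)] = -2.5689
df = n₁ + n₂ − 2 = 33
p-value = P(T ≤ -2.5689) ≈ 0.0075
Since p ≈ 0.0075 < α = 0.05, reject H0; the data support H1.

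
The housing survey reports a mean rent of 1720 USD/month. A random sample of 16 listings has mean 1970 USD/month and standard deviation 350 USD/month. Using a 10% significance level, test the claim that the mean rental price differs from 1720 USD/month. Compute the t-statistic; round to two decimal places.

H0: μ = 1720; H1: μ ≠ 1720 (one-sample t-test, two-sided).
t = (x̄ − μ₀)/(s/√n) = (1970 − 1720)/(350/√16) = 2.86
df = n − 1 = 15
Two-sided p-value ≈ 0.0120
Since p ≈ 0.0120 < α = 0.1, reject H0; the evidence is statistically significant.

2.86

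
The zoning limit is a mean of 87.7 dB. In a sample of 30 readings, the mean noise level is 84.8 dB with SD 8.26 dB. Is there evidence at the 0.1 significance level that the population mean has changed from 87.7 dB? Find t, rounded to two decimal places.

H0: μ = 87.7; H1: μ ≠ 87.7 (one-sample t-test, two-sided).
t = (x̄ − μ₀)/(s/√n) = (84.8 − 87.7)/(8.26/√30) = -1.92
df = n − 1 = 29
Two-sided p-value ≈ 0.0643
Since p ≈ 0.0643 < α = 0.1, reject H0; the data support H1.

-1.92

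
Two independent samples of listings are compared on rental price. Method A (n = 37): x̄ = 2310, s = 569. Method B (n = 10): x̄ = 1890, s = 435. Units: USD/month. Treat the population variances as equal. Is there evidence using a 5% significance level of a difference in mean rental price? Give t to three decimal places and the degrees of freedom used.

Let group 1 = method A, group 2 = method B. H0: μ_1 = μ_2; H1: μ_1 ≠ μ_2 (two-sample pooled-variance t-test, two-sided).
s_p² = [(37−1)·569² + (10−1)·435²]/(37+10−2) = 296854
t = (2310 − 1890)/√[296854·(1/37 + 1/10)] = 2.163
df = n₁ + n₂ − 2 = 45
Two-sided p-value ≈ 0.0359
Since p ≈ 0.0359 < α = 0.05, reject H0; the evidence is statistically significant.

t = 2.163, df = 45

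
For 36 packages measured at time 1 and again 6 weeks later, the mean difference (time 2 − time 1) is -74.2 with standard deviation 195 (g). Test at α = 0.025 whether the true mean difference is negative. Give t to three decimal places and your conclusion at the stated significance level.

H0: μ_d = 0; H1: μ_d < 0 (paired t-test on the differences, left-tailed).
t = d̄/(s_d/√n) = -74.2/(195/√36) = -2.283
df = n − 1 = 35
p-value = P(T ≤ -2.283) ≈ 0.0143
Since p ≈ 0.0143 < α = 0.025, reject H0; the data support H1.

t = -2.283; reject H0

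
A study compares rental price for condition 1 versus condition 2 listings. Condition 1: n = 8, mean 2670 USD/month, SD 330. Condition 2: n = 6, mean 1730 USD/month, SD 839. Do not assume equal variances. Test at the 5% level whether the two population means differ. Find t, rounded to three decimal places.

2.598

Let group 1 = condition 1, group 2 = condition 2. H0: μ_1 = μ_2; H1: μ_1 ≠ μ_2 (Welch's two-sample t-test, two-sided).
t = (x̄_1 − x̄_2)/√(s_1²/n_1 + s_2²/n_2) = (2670 − 1730)/√(330²/8 + 839²/6) = 2.598
Welch–Satterthwaite df ≈ 6.17
Two-sided p-value ≈ 0.0398
Since p ≈ 0.0398 < α = 0.05, reject H0; the data support H1.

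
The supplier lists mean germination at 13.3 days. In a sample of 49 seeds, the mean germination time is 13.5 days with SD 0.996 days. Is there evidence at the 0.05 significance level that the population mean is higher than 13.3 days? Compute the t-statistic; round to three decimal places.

H0: μ = 13.3; H1: μ > 13.3 (one-sample t-test, right-tailed).
t = (x̄ − μ₀)/(s/√n) = (13.5 − 13.3)/(0.996/√49) = 1.406
df = n − 1 = 48
p-value = P(T ≥ 1.406) ≈ 0.0831
Since p ≈ 0.0831 > α = 0.05, fail to reject H0; the evidence is not statistically significant.

1.406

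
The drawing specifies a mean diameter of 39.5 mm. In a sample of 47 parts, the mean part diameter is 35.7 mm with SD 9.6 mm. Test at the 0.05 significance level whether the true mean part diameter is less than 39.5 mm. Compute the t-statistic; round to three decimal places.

-2.714

H0: μ = 39.5; H1: μ < 39.5 (one-sample t-test, left-tailed).
t = (x̄ − μ₀)/(s/√n) = (35.7 − 39.5)/(9.6/√47) = -2.714
df = n − 1 = 46
p-value = P(T ≤ -2.714) ≈ 0.0047
Since p ≈ 0.0047 < α = 0.05, reject H0; the evidence is statistically significant.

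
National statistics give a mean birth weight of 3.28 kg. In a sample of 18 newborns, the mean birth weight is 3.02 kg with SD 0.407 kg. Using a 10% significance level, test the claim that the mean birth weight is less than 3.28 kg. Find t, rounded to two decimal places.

H0: μ = 3.28; H1: μ < 3.28 (one-sample t-test, left-tailed).
t = (x̄ − μ₀)/(s/√n) = (3.02 − 3.28)/(0.407/√18) = -2.71
df = n − 1 = 17
p-value = P(T ≤ -2.71) ≈ 0.0074
Since p ≈ 0.0074 < α = 0.1, reject H0; the evidence is statistically significant.

-2.71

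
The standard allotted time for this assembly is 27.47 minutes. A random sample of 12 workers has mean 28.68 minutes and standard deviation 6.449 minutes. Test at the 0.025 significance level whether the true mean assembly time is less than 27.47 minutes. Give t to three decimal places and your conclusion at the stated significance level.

t = 0.650; fail to reject H0

H0: μ = 27.47; H1: μ < 27.47 (one-sample t-test, left-tailed).
t = (x̄ − μ₀)/(s/√n) = (28.68 − 27.47)/(6.449/√12) = 0.650
df = n − 1 = 11
p-value = P(T ≤ 0.650) ≈ 0.7355
Since p ≈ 0.7355 > α = 0.025, fail to reject H0; the data do not provide sufficient evidence against H0.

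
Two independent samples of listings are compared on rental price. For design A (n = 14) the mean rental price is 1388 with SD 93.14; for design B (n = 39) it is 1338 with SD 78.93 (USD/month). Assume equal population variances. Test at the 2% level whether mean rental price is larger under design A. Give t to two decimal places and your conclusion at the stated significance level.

t = 1.94; fail to reject H0

Let group 1 = design A, group 2 = design B. H0: μ_1 = μ_2; H1: μ_1 > μ_2 (two-sample pooled-variance t-test, right-tailed).
s_p² = [(14−1)·93.14² + (39−1)·78.93²]/(14+39−2) = 6853.21
t = (1388 − 1338)/√[6853.21·(1/14 + 1/39)] = 1.94
df = n₁ + n₂ − 2 = 51
p-value = P(T ≥ 1.94) ≈ 0.0290
Since p ≈ 0.0290 > α = 0.02, fail to reject H0; the data do not provide sufficient evidence against H0.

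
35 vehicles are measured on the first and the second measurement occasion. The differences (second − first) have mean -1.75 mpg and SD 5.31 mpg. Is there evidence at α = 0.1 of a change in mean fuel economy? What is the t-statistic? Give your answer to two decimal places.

-1.95

H0: μ_d = 0; H1: μ_d ≠ 0 (paired t-test on the differences, two-sided).
t = d̄/(s_d/√n) = -1.75/(5.31/√35) = -1.95
df = n − 1 = 34
Two-sided p-value ≈ 0.0595
Since p ≈ 0.0595 < α = 0.1, reject H0; the evidence is statistically significant.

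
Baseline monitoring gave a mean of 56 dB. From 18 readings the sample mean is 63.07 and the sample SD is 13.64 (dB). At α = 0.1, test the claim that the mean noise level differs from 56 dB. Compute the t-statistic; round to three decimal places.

H0: μ = 56; H1: μ ≠ 56 (one-sample t-test, two-sided).
t = (x̄ − μ₀)/(s/√n) = (63.07 − 56)/(13.64/√18) = 2.199
df = n − 1 = 17
Two-sided p-value ≈ 0.042
Since p ≈ 0.042 < α = 0.1, reject H0; the evidence is statistically significant.

2.199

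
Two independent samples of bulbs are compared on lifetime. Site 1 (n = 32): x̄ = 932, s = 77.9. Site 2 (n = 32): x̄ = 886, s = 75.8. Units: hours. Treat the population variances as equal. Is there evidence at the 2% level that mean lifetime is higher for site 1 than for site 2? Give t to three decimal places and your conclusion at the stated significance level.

Let group 1 = site 1, group 2 = site 2. H0: μ_1 = μ_2; H1: μ_1 > μ_2 (two-sample pooled-variance t-test, right-tailed).
s_p² = [(32−1)·77.9² + (32−1)·75.8²]/(32+32−2) = 5907.02
t = (932 − 886)/√[5907.02·(1/32 + 1/32)] = 2.394
df = n₁ + n₂ − 2 = 62
p-value = P(T ≥ 2.394) ≈ 0.010
Since p ≈ 0.010 < α = 0.02, reject H0; the data support H1.

t = 2.394; reject H0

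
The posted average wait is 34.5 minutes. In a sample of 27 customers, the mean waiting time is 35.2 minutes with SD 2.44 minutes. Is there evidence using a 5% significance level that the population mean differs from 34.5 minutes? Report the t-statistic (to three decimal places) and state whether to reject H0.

H0: μ = 34.5; H1: μ ≠ 34.5 (one-sample t-test, two-sided).
t = (x̄ − μ₀)/(s/√n) = (35.2 − 34.5)/(2.44/√27) = 1.491
df = n − 1 = 26
Two-sided p-value ≈ 0.148
Since p ≈ 0.148 > α = 0.05, fail to reject H0; the data do not provide sufficient evidence against H0.

t = 1.491; fail to reject H0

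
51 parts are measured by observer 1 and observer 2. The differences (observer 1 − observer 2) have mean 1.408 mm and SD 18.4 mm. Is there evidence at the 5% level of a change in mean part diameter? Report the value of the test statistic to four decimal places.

H0: μ_d = 0; H1: μ_d ≠ 0 (paired t-test on the differences, two-sided).
t = d̄/(s_d/√n) = 1.408/(18.4/√51) = 0.5465
df = n − 1 = 50
Two-sided p-value ≈ 0.5872
Since p ≈ 0.5872 > α = 0.05, fail to reject H0; the data do not provide sufficient evidence against H0.

0.5465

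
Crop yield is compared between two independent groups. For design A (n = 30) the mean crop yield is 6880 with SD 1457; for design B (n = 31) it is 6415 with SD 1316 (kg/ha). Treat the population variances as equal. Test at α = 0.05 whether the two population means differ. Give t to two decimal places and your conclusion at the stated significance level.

Let group 1 = design A, group 2 = design B. H0: μ_1 = μ_2; H1: μ_1 ≠ μ_2 (two-sample pooled-variance t-test, two-sided).
s_p² = [(30−1)·1457² + (31−1)·1316²]/(30+31−2) = 1924040
t = (6880 − 6415)/√[1924040·(1/30 + 1/31)] = 1.31
df = n₁ + n₂ − 2 = 59
Two-sided p-value ≈ 0.196
Since p ≈ 0.196 > α = 0.05, fail to reject H0; the data do not provide sufficient evidence against H0.

t = 1.31; fail to reject H0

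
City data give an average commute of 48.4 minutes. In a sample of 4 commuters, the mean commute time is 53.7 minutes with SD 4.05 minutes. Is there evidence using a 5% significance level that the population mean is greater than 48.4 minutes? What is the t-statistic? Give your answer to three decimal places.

H0: μ = 48.4; H1: μ > 48.4 (one-sample t-test, right-tailed).
t = (x̄ − μ₀)/(s/√n) = (53.7 − 48.4)/(4.05/√4) = 2.617
df = n − 1 = 3
p-value = P(T ≥ 2.617) ≈ 0.0396
Since p ≈ 0.0396 < α = 0.05, reject H0; the data support H1.

2.617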